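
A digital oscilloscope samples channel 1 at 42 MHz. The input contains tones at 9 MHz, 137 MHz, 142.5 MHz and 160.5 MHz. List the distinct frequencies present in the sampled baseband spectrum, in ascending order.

fs/2 = 21 MHz.
9 MHz ≤ fs/2 = 21 MHz, passes unchanged.
137 MHz mod fs = 11 MHz.
11 MHz ≤ fs/2 = 21 MHz, appears at 11 MHz.
142.5 MHz mod fs = 16.5 MHz.
16.5 MHz ≤ fs/2 = 21 MHz, appears at 16.5 MHz.
160.5 MHz mod fs = 34.5 MHz.
34.5 MHz > fs/2 = 21 MHz, folds to fs − 34.5 MHz = 7.5 MHz.
Distinct values: {7.5 MHz, 9 MHz, 11 MHz, 16.5 MHz}.

7.5 MHz, 9 MHz, 11 MHz, 16.5 MHz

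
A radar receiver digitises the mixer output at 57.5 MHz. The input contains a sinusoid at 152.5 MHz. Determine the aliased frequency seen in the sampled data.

152.5 MHz mod fs = 37.5 MHz.
37.5 MHz > fs/2 = 28.75 MHz, folds to fs − 37.5 MHz = 20 MHz.

20 MHz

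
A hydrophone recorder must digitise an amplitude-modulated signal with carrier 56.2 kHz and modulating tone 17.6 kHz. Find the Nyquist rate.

147.6 kHz

AM sidebands sit at fc ± fm = 38.6 kHz and 73.8 kHz.
Highest-frequency component: 73.8 kHz.
Nyquist rate = 2 × 73.8 kHz = 147.6 kHz.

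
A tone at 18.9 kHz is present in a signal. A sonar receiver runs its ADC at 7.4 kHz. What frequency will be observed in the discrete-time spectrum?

3.3 kHz

18.9 kHz mod fs = 4.1 kHz.
4.1 kHz > fs/2 = 3.7 kHz, folds to fs − 4.1 kHz = 3.3 kHz.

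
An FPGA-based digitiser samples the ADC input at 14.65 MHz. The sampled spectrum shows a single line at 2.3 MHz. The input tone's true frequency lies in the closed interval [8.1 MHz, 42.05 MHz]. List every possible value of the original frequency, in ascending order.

Frequencies that alias to 2.3 MHz are k·fs ± 2.3 MHz for integer k ≥ 0.
k=0: 2.3 MHz.
k=1: 12.35 MHz, 16.95 MHz.
k=2: 27 MHz, 31.6 MHz.
k=3: 41.65 MHz, 46.25 MHz.
k=4: 56.3 MHz, 60.9 MHz.
Within [8.1 MHz, 42.05 MHz]: 12.35 MHz, 16.95 MHz, 27 MHz, 31.6 MHz, 41.65 MHz.

12.35 MHz, 16.95 MHz, 27 MHz, 31.6 MHz, 41.65 MHz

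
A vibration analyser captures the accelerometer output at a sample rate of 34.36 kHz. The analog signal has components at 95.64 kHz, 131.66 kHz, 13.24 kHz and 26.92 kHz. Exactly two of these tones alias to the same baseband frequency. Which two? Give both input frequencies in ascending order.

26.92 kHz, 95.64 kHz

fs/2 = 17.18 kHz.
95.64 kHz mod fs = 26.92 kHz.
26.92 kHz > fs/2 = 17.18 kHz, folds to fs − 26.92 kHz = 7.44 kHz.
131.66 kHz mod fs = 28.58 kHz.
28.58 kHz > fs/2 = 17.18 kHz, folds to fs − 28.58 kHz = 5.78 kHz.
13.24 kHz ≤ fs/2 = 17.18 kHz, passes unchanged.
26.92 kHz > fs/2 = 17.18 kHz, folds to fs − 26.92 kHz = 7.44 kHz.
26.92 kHz and 95.64 kHz both map to 7.44 kHz.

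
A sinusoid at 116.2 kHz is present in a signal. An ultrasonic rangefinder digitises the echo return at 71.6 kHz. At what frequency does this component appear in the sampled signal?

27 kHz

116.2 kHz mod fs = 44.6 kHz.
44.6 kHz > fs/2 = 35.8 kHz, folds to fs − 44.6 kHz = 27 kHz.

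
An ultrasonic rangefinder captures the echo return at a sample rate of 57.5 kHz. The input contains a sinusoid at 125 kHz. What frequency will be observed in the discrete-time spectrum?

125 kHz mod fs = 10 kHz.
10 kHz ≤ fs/2 = 28.75 kHz, appears at 10 kHz.

10 kHz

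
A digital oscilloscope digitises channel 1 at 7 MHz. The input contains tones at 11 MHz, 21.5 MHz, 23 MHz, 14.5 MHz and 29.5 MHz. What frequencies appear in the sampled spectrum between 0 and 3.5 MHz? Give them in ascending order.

0.5 MHz, 1.5 MHz, 2 MHz, 3 MHz

fs/2 = 3.5 MHz.
11 MHz mod fs = 4 MHz.
4 MHz > fs/2 = 3.5 MHz, folds to fs − 4 MHz = 3 MHz.
21.5 MHz mod fs = 0.5 MHz.
0.5 MHz ≤ fs/2 = 3.5 MHz, appears at 0.5 MHz.
23 MHz mod fs = 2 MHz.
2 MHz ≤ fs/2 = 3.5 MHz, appears at 2 MHz.
14.5 MHz mod fs = 0.5 MHz.
0.5 MHz ≤ fs/2 = 3.5 MHz, appears at 0.5 MHz.
29.5 MHz mod fs = 1.5 MHz.
1.5 MHz ≤ fs/2 = 3.5 MHz, appears at 1.5 MHz.
Distinct values: {0.5 MHz, 1.5 MHz, 2 MHz, 3 MHz}.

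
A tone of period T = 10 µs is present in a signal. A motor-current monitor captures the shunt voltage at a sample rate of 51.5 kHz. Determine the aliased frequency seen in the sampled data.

3 kHz

T = 10 µs → f = 1/T = 100 kHz.
100 kHz mod fs = 48.5 kHz.
48.5 kHz > fs/2 = 25.75 kHz, folds to fs − 48.5 kHz = 3 kHz.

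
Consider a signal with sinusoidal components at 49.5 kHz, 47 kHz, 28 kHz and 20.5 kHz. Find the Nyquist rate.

Highest-frequency component: 49.5 kHz.
Nyquist rate = 2 × 49.5 kHz = 99 kHz.

99 kHz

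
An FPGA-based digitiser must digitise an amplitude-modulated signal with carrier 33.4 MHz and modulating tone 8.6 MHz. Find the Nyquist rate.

AM sidebands sit at fc ± fm = 24.8 MHz and 42 MHz.
Highest-frequency component: 42 MHz.
Nyquist rate = 2 × 42 MHz = 84 MHz.

84 MHz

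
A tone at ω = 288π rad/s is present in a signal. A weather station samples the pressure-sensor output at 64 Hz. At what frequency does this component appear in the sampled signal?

16 Hz

ω = 288π rad/s → f = ω/(2π) = 144 Hz.
144 Hz mod fs = 16 Hz.
16 Hz ≤ fs/2 = 32 Hz, appears at 16 Hz.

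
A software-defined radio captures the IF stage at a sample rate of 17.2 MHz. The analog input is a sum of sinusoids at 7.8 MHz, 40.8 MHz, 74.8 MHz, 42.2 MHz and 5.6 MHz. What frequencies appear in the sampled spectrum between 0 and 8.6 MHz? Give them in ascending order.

5.6 MHz, 6 MHz, 6.4 MHz, 7.8 MHz

fs/2 = 8.6 MHz.
7.8 MHz ≤ fs/2 = 8.6 MHz, passes unchanged.
40.8 MHz mod fs = 6.4 MHz.
6.4 MHz ≤ fs/2 = 8.6 MHz, appears at 6.4 MHz.
74.8 MHz mod fs = 6 MHz.
6 MHz ≤ fs/2 = 8.6 MHz, appears at 6 MHz.
42.2 MHz mod fs = 7.8 MHz.
7.8 MHz ≤ fs/2 = 8.6 MHz, appears at 7.8 MHz.
5.6 MHz ≤ fs/2 = 8.6 MHz, passes unchanged.
Distinct values: {5.6 MHz, 6 MHz, 6.4 MHz, 7.8 MHz}.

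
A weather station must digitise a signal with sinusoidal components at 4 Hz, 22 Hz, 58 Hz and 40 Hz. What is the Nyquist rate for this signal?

Highest-frequency component: 58 Hz.
Nyquist rate = 2 × 58 Hz = 116 Hz.

116 Hz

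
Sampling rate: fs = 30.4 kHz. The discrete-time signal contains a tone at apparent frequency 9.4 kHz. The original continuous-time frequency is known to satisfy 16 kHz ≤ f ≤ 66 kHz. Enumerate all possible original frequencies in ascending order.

21 kHz, 39.8 kHz, 51.4 kHz

Frequencies that alias to 9.4 kHz are k·fs ± 9.4 kHz for integer k ≥ 0.
k=0: 9.4 kHz.
k=1: 21 kHz, 39.8 kHz.
k=2: 51.4 kHz, 70.2 kHz.
k=3: 81.8 kHz, 100.6 kHz.
Within [16 kHz, 66 kHz]: 21 kHz, 39.8 kHz, 51.4 kHz.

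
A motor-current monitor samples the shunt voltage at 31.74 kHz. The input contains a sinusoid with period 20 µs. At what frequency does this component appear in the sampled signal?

13.48 kHz

T = 20 µs → f = 1/T = 50 kHz.
50 kHz mod fs = 18.26 kHz.
18.26 kHz > fs/2 = 15.87 kHz, folds to fs − 18.26 kHz = 13.48 kHz.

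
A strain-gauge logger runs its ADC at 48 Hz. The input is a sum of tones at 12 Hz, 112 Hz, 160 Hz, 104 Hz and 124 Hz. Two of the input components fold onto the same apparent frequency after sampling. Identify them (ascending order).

fs/2 = 24 Hz.
12 Hz ≤ fs/2 = 24 Hz, passes unchanged.
112 Hz mod fs = 16 Hz.
16 Hz ≤ fs/2 = 24 Hz, appears at 16 Hz.
160 Hz mod fs = 16 Hz.
16 Hz ≤ fs/2 = 24 Hz, appears at 16 Hz.
104 Hz mod fs = 8 Hz.
8 Hz ≤ fs/2 = 24 Hz, appears at 8 Hz.
124 Hz mod fs = 28 Hz.
28 Hz > fs/2 = 24 Hz, folds to fs − 28 Hz = 20 Hz.
112 Hz and 160 Hz both map to 16 Hz.

112 Hz, 160 Hz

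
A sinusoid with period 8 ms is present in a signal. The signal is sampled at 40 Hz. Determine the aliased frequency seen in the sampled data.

T = 8 ms → f = 1/T = 125 Hz.
125 Hz mod fs = 5 Hz.
5 Hz ≤ fs/2 = 20 Hz, appears at 5 Hz.

5 Hz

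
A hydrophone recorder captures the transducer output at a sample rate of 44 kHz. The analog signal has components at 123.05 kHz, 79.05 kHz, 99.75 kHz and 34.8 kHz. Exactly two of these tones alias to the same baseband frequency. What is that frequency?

8.95 kHz

fs/2 = 22 kHz.
123.05 kHz mod fs = 35.05 kHz.
35.05 kHz > fs/2 = 22 kHz, folds to fs − 35.05 kHz = 8.95 kHz.
79.05 kHz mod fs = 35.05 kHz.
35.05 kHz > fs/2 = 22 kHz, folds to fs − 35.05 kHz = 8.95 kHz.
99.75 kHz mod fs = 11.75 kHz.
11.75 kHz ≤ fs/2 = 22 kHz, appears at 11.75 kHz.
34.8 kHz > fs/2 = 22 kHz, folds to fs − 34.8 kHz = 9.2 kHz.
79.05 kHz and 123.05 kHz both map to 8.95 kHz.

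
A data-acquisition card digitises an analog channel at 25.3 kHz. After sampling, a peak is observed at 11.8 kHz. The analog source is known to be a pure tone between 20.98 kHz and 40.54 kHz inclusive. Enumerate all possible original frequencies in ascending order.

Frequencies that alias to 11.8 kHz are k·fs ± 11.8 kHz for integer k ≥ 0.
k=0: 11.8 kHz.
k=1: 13.5 kHz, 37.1 kHz.
k=2: 38.8 kHz, 62.4 kHz.
k=3: 64.1 kHz, 87.7 kHz.
Within [20.98 kHz, 40.54 kHz]: 37.1 kHz, 38.8 kHz.

37.1 kHz, 38.8 kHz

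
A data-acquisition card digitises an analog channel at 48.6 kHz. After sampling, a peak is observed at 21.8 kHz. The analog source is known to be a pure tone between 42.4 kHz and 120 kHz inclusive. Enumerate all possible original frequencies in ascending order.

Frequencies that alias to 21.8 kHz are k·fs ± 21.8 kHz for integer k ≥ 0.
k=0: 21.8 kHz.
k=1: 26.8 kHz, 70.4 kHz.
k=2: 75.4 kHz, 119 kHz.
k=3: 124 kHz, 167.6 kHz.
Within [42.4 kHz, 120 kHz]: 70.4 kHz, 75.4 kHz, 119 kHz.

70.4 kHz, 75.4 kHz, 119 kHz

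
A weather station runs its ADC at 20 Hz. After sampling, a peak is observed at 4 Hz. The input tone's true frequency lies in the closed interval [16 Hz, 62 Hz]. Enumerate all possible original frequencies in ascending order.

16 Hz, 24 Hz, 36 Hz, 44 Hz, 56 Hz

Frequencies that alias to 4 Hz are k·fs ± 4 Hz for integer k ≥ 0.
k=0: 4 Hz.
k=1: 16 Hz, 24 Hz.
k=2: 36 Hz, 44 Hz.
k=3: 56 Hz, 64 Hz.
k=4: 76 Hz, 84 Hz.
Within [16 Hz, 62 Hz]: 16 Hz, 24 Hz, 36 Hz, 44 Hz, 56 Hz.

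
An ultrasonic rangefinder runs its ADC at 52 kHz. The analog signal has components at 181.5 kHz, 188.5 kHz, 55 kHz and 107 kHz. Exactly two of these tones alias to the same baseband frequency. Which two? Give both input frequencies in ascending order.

55 kHz, 107 kHz

fs/2 = 26 kHz.
181.5 kHz mod fs = 25.5 kHz.
25.5 kHz ≤ fs/2 = 26 kHz, appears at 25.5 kHz.
188.5 kHz mod fs = 32.5 kHz.
32.5 kHz > fs/2 = 26 kHz, folds to fs − 32.5 kHz = 19.5 kHz.
55 kHz mod fs = 3 kHz.
3 kHz ≤ fs/2 = 26 kHz, appears at 3 kHz.
107 kHz mod fs = 3 kHz.
3 kHz ≤ fs/2 = 26 kHz, appears at 3 kHz.
55 kHz and 107 kHz both map to 3 kHz.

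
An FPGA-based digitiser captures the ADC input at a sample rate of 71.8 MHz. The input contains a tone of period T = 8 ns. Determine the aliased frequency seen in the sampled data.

18.6 MHz

T = 8 ns → f = 1/T = 125 MHz.
125 MHz mod fs = 53.2 MHz.
53.2 MHz > fs/2 = 35.9 MHz, folds to fs − 53.2 MHz = 18.6 MHz.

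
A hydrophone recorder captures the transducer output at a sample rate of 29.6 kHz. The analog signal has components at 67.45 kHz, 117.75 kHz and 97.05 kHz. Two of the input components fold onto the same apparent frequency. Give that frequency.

8.25 kHz

fs/2 = 14.8 kHz.
67.45 kHz mod fs = 8.25 kHz.
8.25 kHz ≤ fs/2 = 14.8 kHz, appears at 8.25 kHz.
117.75 kHz mod fs = 28.95 kHz.
28.95 kHz > fs/2 = 14.8 kHz, folds to fs − 28.95 kHz = 0.65 kHz.
97.05 kHz mod fs = 8.25 kHz.
8.25 kHz ≤ fs/2 = 14.8 kHz, appears at 8.25 kHz.
67.45 kHz and 97.05 kHz both map to 8.25 kHz.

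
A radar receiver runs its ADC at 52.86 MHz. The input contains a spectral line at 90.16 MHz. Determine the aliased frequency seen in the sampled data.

90.16 MHz mod fs = 37.3 MHz.
37.3 MHz > fs/2 = 26.43 MHz, folds to fs − 37.3 MHz = 15.56 MHz.

15.56 MHz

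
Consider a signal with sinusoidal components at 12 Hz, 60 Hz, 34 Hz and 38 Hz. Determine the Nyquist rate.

120 Hz

Highest-frequency component: 60 Hz.
Nyquist rate = 2 × 60 Hz = 120 Hz.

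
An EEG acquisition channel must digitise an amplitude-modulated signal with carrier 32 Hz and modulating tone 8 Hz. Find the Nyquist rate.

AM sidebands sit at fc ± fm = 24 Hz and 40 Hz.
Highest-frequency component: 40 Hz.
Nyquist rate = 2 × 40 Hz = 80 Hz.

80 Hz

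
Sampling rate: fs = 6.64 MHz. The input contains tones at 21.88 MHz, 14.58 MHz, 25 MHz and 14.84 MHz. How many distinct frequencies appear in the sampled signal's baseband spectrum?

fs/2 = 3.32 MHz.
21.88 MHz mod fs = 1.96 MHz.
1.96 MHz ≤ fs/2 = 3.32 MHz, appears at 1.96 MHz.
14.58 MHz mod fs = 1.3 MHz.
1.3 MHz ≤ fs/2 = 3.32 MHz, appears at 1.3 MHz.
25 MHz mod fs = 5.08 MHz.
5.08 MHz > fs/2 = 3.32 MHz, folds to fs − 5.08 MHz = 1.56 MHz.
14.84 MHz mod fs = 1.56 MHz.
1.56 MHz ≤ fs/2 = 3.32 MHz, appears at 1.56 MHz.
Distinct values: {1.3 MHz, 1.56 MHz, 1.96 MHz} → 3.

3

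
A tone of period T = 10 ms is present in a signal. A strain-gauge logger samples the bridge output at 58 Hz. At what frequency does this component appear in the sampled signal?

T = 10 ms → f = 1/T = 100 Hz.
100 Hz mod fs = 42 Hz.
42 Hz > fs/2 = 29 Hz, folds to fs − 42 Hz = 16 Hz.

16 Hz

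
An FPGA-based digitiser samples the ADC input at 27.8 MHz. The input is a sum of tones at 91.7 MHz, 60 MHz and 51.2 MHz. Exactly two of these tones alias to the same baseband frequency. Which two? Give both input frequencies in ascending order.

51.2 MHz, 60 MHz

fs/2 = 13.9 MHz.
91.7 MHz mod fs = 8.3 MHz.
8.3 MHz ≤ fs/2 = 13.9 MHz, appears at 8.3 MHz.
60 MHz mod fs = 4.4 MHz.
4.4 MHz ≤ fs/2 = 13.9 MHz, appears at 4.4 MHz.
51.2 MHz mod fs = 23.4 MHz.
23.4 MHz > fs/2 = 13.9 MHz, folds to fs − 23.4 MHz = 4.4 MHz.
51.2 MHz and 60 MHz both map to 4.4 MHz.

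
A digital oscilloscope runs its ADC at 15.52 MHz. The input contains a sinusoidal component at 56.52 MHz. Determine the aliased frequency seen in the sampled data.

56.52 MHz mod fs = 9.96 MHz.
9.96 MHz > fs/2 = 7.76 MHz, folds to fs − 9.96 MHz = 5.56 MHz.

5.56 MHz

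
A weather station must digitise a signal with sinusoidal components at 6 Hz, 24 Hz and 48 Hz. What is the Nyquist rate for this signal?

Highest-frequency component: 48 Hz.
Nyquist rate = 2 × 48 Hz = 96 Hz.

96 Hz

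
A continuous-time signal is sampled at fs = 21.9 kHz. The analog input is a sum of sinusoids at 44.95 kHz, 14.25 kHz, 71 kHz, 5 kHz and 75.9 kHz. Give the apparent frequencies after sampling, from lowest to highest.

fs/2 = 10.95 kHz.
44.95 kHz mod fs = 1.15 kHz.
1.15 kHz ≤ fs/2 = 10.95 kHz, appears at 1.15 kHz.
14.25 kHz > fs/2 = 10.95 kHz, folds to fs − 14.25 kHz = 7.65 kHz.
71 kHz mod fs = 5.3 kHz.
5.3 kHz ≤ fs/2 = 10.95 kHz, appears at 5.3 kHz.
5 kHz ≤ fs/2 = 10.95 kHz, passes unchanged.
75.9 kHz mod fs = 10.2 kHz.
10.2 kHz ≤ fs/2 = 10.95 kHz, appears at 10.2 kHz.
Distinct values: {1.15 kHz, 5 kHz, 5.3 kHz, 7.65 kHz, 10.2 kHz}.

1.15 kHz, 5 kHz, 5.3 kHz, 7.65 kHz, 10.2 kHz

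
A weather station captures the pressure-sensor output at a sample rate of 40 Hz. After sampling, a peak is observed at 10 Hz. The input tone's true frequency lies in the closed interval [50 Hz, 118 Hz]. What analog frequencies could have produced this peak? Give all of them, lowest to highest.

50 Hz, 70 Hz, 90 Hz, 110 Hz

Frequencies that alias to 10 Hz are k·fs ± 10 Hz for integer k ≥ 0.
k=0: 10 Hz.
k=1: 30 Hz, 50 Hz.
k=2: 70 Hz, 90 Hz.
k=3: 110 Hz, 130 Hz.
k=4: 150 Hz, 170 Hz.
Within [50 Hz, 118 Hz]: 50 Hz, 70 Hz, 90 Hz, 110 Hz.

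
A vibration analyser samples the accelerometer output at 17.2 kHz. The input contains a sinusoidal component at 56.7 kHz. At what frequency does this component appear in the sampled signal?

56.7 kHz mod fs = 5.1 kHz.
5.1 kHz ≤ fs/2 = 8.6 kHz, appears at 5.1 kHz.

5.1 kHz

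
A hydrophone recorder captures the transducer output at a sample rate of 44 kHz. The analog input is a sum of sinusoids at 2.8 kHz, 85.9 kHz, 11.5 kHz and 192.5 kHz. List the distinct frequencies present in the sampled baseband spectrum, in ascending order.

fs/2 = 22 kHz.
2.8 kHz ≤ fs/2 = 22 kHz, passes unchanged.
85.9 kHz mod fs = 41.9 kHz.
41.9 kHz > fs/2 = 22 kHz, folds to fs − 41.9 kHz = 2.1 kHz.
11.5 kHz ≤ fs/2 = 22 kHz, passes unchanged.
192.5 kHz mod fs = 16.5 kHz.
16.5 kHz ≤ fs/2 = 22 kHz, appears at 16.5 kHz.
Distinct values: {2.1 kHz, 2.8 kHz, 11.5 kHz, 16.5 kHz}.

2.1 kHz, 2.8 kHz, 11.5 kHz, 16.5 kHz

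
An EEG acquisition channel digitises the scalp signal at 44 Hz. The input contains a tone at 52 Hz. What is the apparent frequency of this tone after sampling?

8 Hz

52 Hz mod fs = 8 Hz.
8 Hz ≤ fs/2 = 22 Hz, appears at 8 Hz.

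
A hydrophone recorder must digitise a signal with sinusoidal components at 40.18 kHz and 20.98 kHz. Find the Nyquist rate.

Highest-frequency component: 40.18 kHz.
Nyquist rate = 2 × 40.18 kHz = 80.36 kHz.

80.36 kHz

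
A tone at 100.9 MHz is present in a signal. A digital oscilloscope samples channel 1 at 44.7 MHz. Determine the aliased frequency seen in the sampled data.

100.9 MHz mod fs = 11.5 MHz.
11.5 MHz ≤ fs/2 = 22.35 MHz, appears at 11.5 MHz.

11.5 MHz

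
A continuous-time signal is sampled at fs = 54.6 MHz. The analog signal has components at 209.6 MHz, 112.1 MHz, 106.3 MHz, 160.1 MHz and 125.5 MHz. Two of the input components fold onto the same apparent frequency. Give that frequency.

fs/2 = 27.3 MHz.
209.6 MHz mod fs = 45.8 MHz.
45.8 MHz > fs/2 = 27.3 MHz, folds to fs − 45.8 MHz = 8.8 MHz.
112.1 MHz mod fs = 2.9 MHz.
2.9 MHz ≤ fs/2 = 27.3 MHz, appears at 2.9 MHz.
106.3 MHz mod fs = 51.7 MHz.
51.7 MHz > fs/2 = 27.3 MHz, folds to fs − 51.7 MHz = 2.9 MHz.
160.1 MHz mod fs = 50.9 MHz.
50.9 MHz > fs/2 = 27.3 MHz, folds to fs − 50.9 MHz = 3.7 MHz.
125.5 MHz mod fs = 16.3 MHz.
16.3 MHz ≤ fs/2 = 27.3 MHz, appears at 16.3 MHz.
106.3 MHz and 112.1 MHz both map to 2.9 MHz.

2.9 MHz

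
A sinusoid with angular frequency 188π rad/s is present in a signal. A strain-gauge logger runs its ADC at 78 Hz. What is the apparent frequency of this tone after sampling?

16 Hz

ω = 188π rad/s → f = ω/(2π) = 94 Hz.
94 Hz mod fs = 16 Hz.
16 Hz ≤ fs/2 = 39 Hz, appears at 16 Hz.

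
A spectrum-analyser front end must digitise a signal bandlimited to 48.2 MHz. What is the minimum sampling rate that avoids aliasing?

Nyquist rate = 2 × 48.2 MHz = 96.4 MHz.

96.4 MHz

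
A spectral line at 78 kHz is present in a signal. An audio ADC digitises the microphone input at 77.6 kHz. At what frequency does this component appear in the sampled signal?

78 kHz mod fs = 0.4 kHz.
0.4 kHz ≤ fs/2 = 38.8 kHz, appears at 0.4 kHz.

0.4 kHz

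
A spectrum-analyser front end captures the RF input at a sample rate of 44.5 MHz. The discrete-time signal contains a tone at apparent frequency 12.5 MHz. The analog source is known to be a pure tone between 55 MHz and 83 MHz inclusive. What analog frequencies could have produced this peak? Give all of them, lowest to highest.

57 MHz, 76.5 MHz

Frequencies that alias to 12.5 MHz are k·fs ± 12.5 MHz for integer k ≥ 0.
k=0: 12.5 MHz.
k=1: 32 MHz, 57 MHz.
k=2: 76.5 MHz, 101.5 MHz.
k=3: 121 MHz, 146 MHz.
Within [55 MHz, 83 MHz]: 57 MHz, 76.5 MHz.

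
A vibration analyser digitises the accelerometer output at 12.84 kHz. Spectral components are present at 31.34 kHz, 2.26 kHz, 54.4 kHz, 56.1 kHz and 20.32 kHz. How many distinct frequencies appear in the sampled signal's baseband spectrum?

5

fs/2 = 6.42 kHz.
31.34 kHz mod fs = 5.66 kHz.
5.66 kHz ≤ fs/2 = 6.42 kHz, appears at 5.66 kHz.
2.26 kHz ≤ fs/2 = 6.42 kHz, passes unchanged.
54.4 kHz mod fs = 3.04 kHz.
3.04 kHz ≤ fs/2 = 6.42 kHz, appears at 3.04 kHz.
56.1 kHz mod fs = 4.74 kHz.
4.74 kHz ≤ fs/2 = 6.42 kHz, appears at 4.74 kHz.
20.32 kHz mod fs = 7.48 kHz.
7.48 kHz > fs/2 = 6.42 kHz, folds to fs − 7.48 kHz = 5.36 kHz.
Distinct values: {2.26 kHz, 3.04 kHz, 4.74 kHz, 5.36 kHz, 5.66 kHz} → 5.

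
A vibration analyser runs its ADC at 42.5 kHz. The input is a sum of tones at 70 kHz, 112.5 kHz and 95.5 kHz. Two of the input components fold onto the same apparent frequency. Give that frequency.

15 kHz

fs/2 = 21.25 kHz.
70 kHz mod fs = 27.5 kHz.
27.5 kHz > fs/2 = 21.25 kHz, folds to fs − 27.5 kHz = 15 kHz.
112.5 kHz mod fs = 27.5 kHz.
27.5 kHz > fs/2 = 21.25 kHz, folds to fs − 27.5 kHz = 15 kHz.
95.5 kHz mod fs = 10.5 kHz.
10.5 kHz ≤ fs/2 = 21.25 kHz, appears at 10.5 kHz.
70 kHz and 112.5 kHz both map to 15 kHz.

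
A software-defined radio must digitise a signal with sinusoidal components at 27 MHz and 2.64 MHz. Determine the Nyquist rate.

Highest-frequency component: 27 MHz.
Nyquist rate = 2 × 27 MHz = 54 MHz.

54 MHz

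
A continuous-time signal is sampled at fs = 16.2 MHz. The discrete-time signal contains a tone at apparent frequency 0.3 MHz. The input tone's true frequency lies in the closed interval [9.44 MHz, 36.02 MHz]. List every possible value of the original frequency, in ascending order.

Frequencies that alias to 0.3 MHz are k·fs ± 0.3 MHz for integer k ≥ 0.
k=0: 0.3 MHz.
k=1: 15.9 MHz, 16.5 MHz.
k=2: 32.1 MHz, 32.7 MHz.
k=3: 48.3 MHz, 48.9 MHz.
Within [9.44 MHz, 36.02 MHz]: 15.9 MHz, 16.5 MHz, 32.1 MHz, 32.7 MHz.

15.9 MHz, 16.5 MHz, 32.1 MHz, 32.7 MHz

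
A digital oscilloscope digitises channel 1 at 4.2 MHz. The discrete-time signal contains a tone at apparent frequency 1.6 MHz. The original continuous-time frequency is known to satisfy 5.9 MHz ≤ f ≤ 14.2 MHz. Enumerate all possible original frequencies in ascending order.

Frequencies that alias to 1.6 MHz are k·fs ± 1.6 MHz for integer k ≥ 0.
k=0: 1.6 MHz.
k=1: 2.6 MHz, 5.8 MHz.
k=2: 6.8 MHz, 10 MHz.
k=3: 11 MHz, 14.2 MHz.
k=4: 15.2 MHz, 18.4 MHz.
Within [5.9 MHz, 14.2 MHz]: 6.8 MHz, 10 MHz, 11 MHz, 14.2 MHz.

6.8 MHz, 10 MHz, 11 MHz, 14.2 MHz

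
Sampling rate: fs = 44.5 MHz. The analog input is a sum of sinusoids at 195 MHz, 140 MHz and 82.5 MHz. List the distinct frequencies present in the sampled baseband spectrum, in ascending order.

fs/2 = 22.25 MHz.
195 MHz mod fs = 17 MHz.
17 MHz ≤ fs/2 = 22.25 MHz, appears at 17 MHz.
140 MHz mod fs = 6.5 MHz.
6.5 MHz ≤ fs/2 = 22.25 MHz, appears at 6.5 MHz.
82.5 MHz mod fs = 38 MHz.
38 MHz > fs/2 = 22.25 MHz, folds to fs − 38 MHz = 6.5 MHz.
Distinct values: {6.5 MHz, 17 MHz}.

6.5 MHz, 17 MHz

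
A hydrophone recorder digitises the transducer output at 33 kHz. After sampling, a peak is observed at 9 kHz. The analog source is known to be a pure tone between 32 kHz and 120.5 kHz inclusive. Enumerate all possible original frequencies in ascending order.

Frequencies that alias to 9 kHz are k·fs ± 9 kHz for integer k ≥ 0.
k=0: 9 kHz.
k=1: 24 kHz, 42 kHz.
k=2: 57 kHz, 75 kHz.
k=3: 90 kHz, 108 kHz.
k=4: 123 kHz, 141 kHz.
Within [32 kHz, 120.5 kHz]: 42 kHz, 57 kHz, 75 kHz, 90 kHz, 108 kHz.

42 kHz, 57 kHz, 75 kHz, 90 kHz, 108 kHz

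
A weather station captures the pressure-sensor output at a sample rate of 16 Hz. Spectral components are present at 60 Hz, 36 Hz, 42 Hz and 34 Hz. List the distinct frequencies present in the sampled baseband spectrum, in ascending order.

fs/2 = 8 Hz.
60 Hz mod fs = 12 Hz.
12 Hz > fs/2 = 8 Hz, folds to fs − 12 Hz = 4 Hz.
36 Hz mod fs = 4 Hz.
4 Hz ≤ fs/2 = 8 Hz, appears at 4 Hz.
42 Hz mod fs = 10 Hz.
10 Hz > fs/2 = 8 Hz, folds to fs − 10 Hz = 6 Hz.
34 Hz mod fs = 2 Hz.
2 Hz ≤ fs/2 = 8 Hz, appears at 2 Hz.
Distinct values: {2 Hz, 4 Hz, 6 Hz}.

2 Hz, 4 Hz, 6 Hz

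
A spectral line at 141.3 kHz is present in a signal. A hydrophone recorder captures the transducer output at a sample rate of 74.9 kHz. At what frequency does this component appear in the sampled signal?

141.3 kHz mod fs = 66.4 kHz.
66.4 kHz > fs/2 = 37.45 kHz, folds to fs − 66.4 kHz = 8.5 kHz.

8.5 kHz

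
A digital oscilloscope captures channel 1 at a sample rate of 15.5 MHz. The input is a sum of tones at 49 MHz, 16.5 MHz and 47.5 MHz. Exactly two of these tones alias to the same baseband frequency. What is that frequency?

1 MHz

fs/2 = 7.75 MHz.
49 MHz mod fs = 2.5 MHz.
2.5 MHz ≤ fs/2 = 7.75 MHz, appears at 2.5 MHz.
16.5 MHz mod fs = 1 MHz.
1 MHz ≤ fs/2 = 7.75 MHz, appears at 1 MHz.
47.5 MHz mod fs = 1 MHz.
1 MHz ≤ fs/2 = 7.75 MHz, appears at 1 MHz.
16.5 MHz and 47.5 MHz both map to 1 MHz.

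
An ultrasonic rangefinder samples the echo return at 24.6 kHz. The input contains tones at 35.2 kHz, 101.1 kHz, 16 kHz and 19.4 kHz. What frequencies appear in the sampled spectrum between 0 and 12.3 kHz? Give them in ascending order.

fs/2 = 12.3 kHz.
35.2 kHz mod fs = 10.6 kHz.
10.6 kHz ≤ fs/2 = 12.3 kHz, appears at 10.6 kHz.
101.1 kHz mod fs = 2.7 kHz.
2.7 kHz ≤ fs/2 = 12.3 kHz, appears at 2.7 kHz.
16 kHz > fs/2 = 12.3 kHz, folds to fs − 16 kHz = 8.6 kHz.
19.4 kHz > fs/2 = 12.3 kHz, folds to fs − 19.4 kHz = 5.2 kHz.
Distinct values: {2.7 kHz, 5.2 kHz, 8.6 kHz, 10.6 kHz}.

2.7 kHz, 5.2 kHz, 8.6 kHz, 10.6 kHz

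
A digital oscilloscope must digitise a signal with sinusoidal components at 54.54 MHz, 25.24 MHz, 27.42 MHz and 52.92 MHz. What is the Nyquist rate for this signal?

Highest-frequency component: 54.54 MHz.
Nyquist rate = 2 × 54.54 MHz = 109.08 MHz.

109.08 MHz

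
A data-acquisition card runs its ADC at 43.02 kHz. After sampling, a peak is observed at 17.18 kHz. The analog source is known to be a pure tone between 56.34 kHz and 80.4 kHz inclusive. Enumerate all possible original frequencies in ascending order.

60.2 kHz, 68.86 kHz

Frequencies that alias to 17.18 kHz are k·fs ± 17.18 kHz for integer k ≥ 0.
k=0: 17.18 kHz.
k=1: 25.84 kHz, 60.2 kHz.
k=2: 68.86 kHz, 103.22 kHz.
k=3: 111.88 kHz, 146.24 kHz.
Within [56.34 kHz, 80.4 kHz]: 60.2 kHz, 68.86 kHz.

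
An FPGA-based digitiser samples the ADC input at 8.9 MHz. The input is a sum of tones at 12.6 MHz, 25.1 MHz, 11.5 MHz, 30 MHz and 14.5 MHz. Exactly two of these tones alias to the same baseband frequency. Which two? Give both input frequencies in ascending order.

14.5 MHz, 30 MHz

fs/2 = 4.45 MHz.
12.6 MHz mod fs = 3.7 MHz.
3.7 MHz ≤ fs/2 = 4.45 MHz, appears at 3.7 MHz.
25.1 MHz mod fs = 7.3 MHz.
7.3 MHz > fs/2 = 4.45 MHz, folds to fs − 7.3 MHz = 1.6 MHz.
11.5 MHz mod fs = 2.6 MHz.
2.6 MHz ≤ fs/2 = 4.45 MHz, appears at 2.6 MHz.
30 MHz mod fs = 3.3 MHz.
3.3 MHz ≤ fs/2 = 4.45 MHz, appears at 3.3 MHz.
14.5 MHz mod fs = 5.6 MHz.
5.6 MHz > fs/2 = 4.45 MHz, folds to fs − 5.6 MHz = 3.3 MHz.
14.5 MHz and 30 MHz both map to 3.3 MHz.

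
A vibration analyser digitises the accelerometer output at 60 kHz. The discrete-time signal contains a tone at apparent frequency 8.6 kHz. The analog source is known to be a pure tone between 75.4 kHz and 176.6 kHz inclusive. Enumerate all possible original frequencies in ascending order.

111.4 kHz, 128.6 kHz, 171.4 kHz

Frequencies that alias to 8.6 kHz are k·fs ± 8.6 kHz for integer k ≥ 0.
k=0: 8.6 kHz.
k=1: 51.4 kHz, 68.6 kHz.
k=2: 111.4 kHz, 128.6 kHz.
k=3: 171.4 kHz, 188.6 kHz.
k=4: 231.4 kHz, 248.6 kHz.
Within [75.4 kHz, 176.6 kHz]: 111.4 kHz, 128.6 kHz, 171.4 kHz.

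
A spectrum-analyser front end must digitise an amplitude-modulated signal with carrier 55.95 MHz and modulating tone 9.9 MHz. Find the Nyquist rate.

AM sidebands sit at fc ± fm = 46.05 MHz and 65.85 MHz.
Highest-frequency component: 65.85 MHz.
Nyquist rate = 2 × 65.85 MHz = 131.7 MHz.

131.7 MHz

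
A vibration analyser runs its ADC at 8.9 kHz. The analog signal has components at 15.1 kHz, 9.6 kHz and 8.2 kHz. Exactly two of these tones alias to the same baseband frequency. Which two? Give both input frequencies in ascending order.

fs/2 = 4.45 kHz.
15.1 kHz mod fs = 6.2 kHz.
6.2 kHz > fs/2 = 4.45 kHz, folds to fs − 6.2 kHz = 2.7 kHz.
9.6 kHz mod fs = 0.7 kHz.
0.7 kHz ≤ fs/2 = 4.45 kHz, appears at 0.7 kHz.
8.2 kHz > fs/2 = 4.45 kHz, folds to fs − 8.2 kHz = 0.7 kHz.
8.2 kHz and 9.6 kHz both map to 0.7 kHz.

8.2 kHz, 9.6 kHz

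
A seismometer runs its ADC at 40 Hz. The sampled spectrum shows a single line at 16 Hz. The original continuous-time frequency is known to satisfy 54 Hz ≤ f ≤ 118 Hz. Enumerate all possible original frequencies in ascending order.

56 Hz, 64 Hz, 96 Hz, 104 Hz

Frequencies that alias to 16 Hz are k·fs ± 16 Hz for integer k ≥ 0.
k=0: 16 Hz.
k=1: 24 Hz, 56 Hz.
k=2: 64 Hz, 96 Hz.
k=3: 104 Hz, 136 Hz.
k=4: 144 Hz, 176 Hz.
Within [54 Hz, 118 Hz]: 56 Hz, 64 Hz, 96 Hz, 104 Hz.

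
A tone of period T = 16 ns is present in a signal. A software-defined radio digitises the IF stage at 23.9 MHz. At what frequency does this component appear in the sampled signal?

T = 16 ns → f = 1/T = 62.5 MHz.
62.5 MHz mod fs = 14.7 MHz.
14.7 MHz > fs/2 = 11.95 MHz, folds to fs − 14.7 MHz = 9.2 MHz.

9.2 MHz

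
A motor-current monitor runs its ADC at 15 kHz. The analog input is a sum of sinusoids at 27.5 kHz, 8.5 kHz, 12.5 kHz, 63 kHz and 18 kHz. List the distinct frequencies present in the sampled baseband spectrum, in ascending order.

2.5 kHz, 3 kHz, 6.5 kHz

fs/2 = 7.5 kHz.
27.5 kHz mod fs = 12.5 kHz.
12.5 kHz > fs/2 = 7.5 kHz, folds to fs − 12.5 kHz = 2.5 kHz.
8.5 kHz > fs/2 = 7.5 kHz, folds to fs − 8.5 kHz = 6.5 kHz.
12.5 kHz > fs/2 = 7.5 kHz, folds to fs − 12.5 kHz = 2.5 kHz.
63 kHz mod fs = 3 kHz.
3 kHz ≤ fs/2 = 7.5 kHz, appears at 3 kHz.
18 kHz mod fs = 3 kHz.
3 kHz ≤ fs/2 = 7.5 kHz, appears at 3 kHz.
Distinct values: {2.5 kHz, 3 kHz, 6.5 kHz}.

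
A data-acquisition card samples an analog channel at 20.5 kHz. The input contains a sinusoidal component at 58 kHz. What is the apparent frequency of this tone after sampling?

58 kHz mod fs = 17 kHz.
17 kHz > fs/2 = 10.25 kHz, folds to fs − 17 kHz = 3.5 kHz.

3.5 kHz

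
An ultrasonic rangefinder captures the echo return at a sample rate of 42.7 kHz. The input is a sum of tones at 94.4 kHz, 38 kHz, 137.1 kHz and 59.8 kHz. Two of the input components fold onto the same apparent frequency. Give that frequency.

fs/2 = 21.35 kHz.
94.4 kHz mod fs = 9 kHz.
9 kHz ≤ fs/2 = 21.35 kHz, appears at 9 kHz.
38 kHz > fs/2 = 21.35 kHz, folds to fs − 38 kHz = 4.7 kHz.
137.1 kHz mod fs = 9 kHz.
9 kHz ≤ fs/2 = 21.35 kHz, appears at 9 kHz.
59.8 kHz mod fs = 17.1 kHz.
17.1 kHz ≤ fs/2 = 21.35 kHz, appears at 17.1 kHz.
94.4 kHz and 137.1 kHz both map to 9 kHz.

9 kHz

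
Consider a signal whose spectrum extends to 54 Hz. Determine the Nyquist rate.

108 Hz

Nyquist rate = 2 × 54 Hz = 108 Hz.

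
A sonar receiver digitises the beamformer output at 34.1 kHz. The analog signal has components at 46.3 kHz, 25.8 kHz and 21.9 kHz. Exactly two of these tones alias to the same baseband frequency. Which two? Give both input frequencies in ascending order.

fs/2 = 17.05 kHz.
46.3 kHz mod fs = 12.2 kHz.
12.2 kHz ≤ fs/2 = 17.05 kHz, appears at 12.2 kHz.
25.8 kHz > fs/2 = 17.05 kHz, folds to fs − 25.8 kHz = 8.3 kHz.
21.9 kHz > fs/2 = 17.05 kHz, folds to fs − 21.9 kHz = 12.2 kHz.
21.9 kHz and 46.3 kHz both map to 12.2 kHz.

21.9 kHz, 46.3 kHz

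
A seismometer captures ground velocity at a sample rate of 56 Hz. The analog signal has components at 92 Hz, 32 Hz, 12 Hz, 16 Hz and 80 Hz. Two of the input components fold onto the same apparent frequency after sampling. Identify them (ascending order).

fs/2 = 28 Hz.
92 Hz mod fs = 36 Hz.
36 Hz > fs/2 = 28 Hz, folds to fs − 36 Hz = 20 Hz.
32 Hz > fs/2 = 28 Hz, folds to fs − 32 Hz = 24 Hz.
12 Hz ≤ fs/2 = 28 Hz, passes unchanged.
16 Hz ≤ fs/2 = 28 Hz, passes unchanged.
80 Hz mod fs = 24 Hz.
24 Hz ≤ fs/2 = 28 Hz, appears at 24 Hz.
32 Hz and 80 Hz both map to 24 Hz.

32 Hz, 80 Hz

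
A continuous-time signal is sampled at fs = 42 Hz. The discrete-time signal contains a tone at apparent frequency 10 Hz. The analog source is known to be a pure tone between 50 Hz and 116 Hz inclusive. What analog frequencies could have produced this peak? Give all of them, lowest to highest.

Frequencies that alias to 10 Hz are k·fs ± 10 Hz for integer k ≥ 0.
k=0: 10 Hz.
k=1: 32 Hz, 52 Hz.
k=2: 74 Hz, 94 Hz.
k=3: 116 Hz, 136 Hz.
k=4: 158 Hz, 178 Hz.
Within [50 Hz, 116 Hz]: 52 Hz, 74 Hz, 94 Hz, 116 Hz.

52 Hz, 74 Hz, 94 Hz, 116 Hz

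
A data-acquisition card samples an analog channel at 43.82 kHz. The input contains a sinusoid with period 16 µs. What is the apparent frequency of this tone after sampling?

T = 16 µs → f = 1/T = 62.5 kHz.
62.5 kHz mod fs = 18.68 kHz.
18.68 kHz ≤ fs/2 = 21.91 kHz, appears at 18.68 kHz.

18.68 kHz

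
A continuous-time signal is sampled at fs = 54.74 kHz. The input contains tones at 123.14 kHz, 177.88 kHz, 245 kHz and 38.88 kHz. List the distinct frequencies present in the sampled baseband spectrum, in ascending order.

13.66 kHz, 15.86 kHz, 26.04 kHz

fs/2 = 27.37 kHz.
123.14 kHz mod fs = 13.66 kHz.
13.66 kHz ≤ fs/2 = 27.37 kHz, appears at 13.66 kHz.
177.88 kHz mod fs = 13.66 kHz.
13.66 kHz ≤ fs/2 = 27.37 kHz, appears at 13.66 kHz.
245 kHz mod fs = 26.04 kHz.
26.04 kHz ≤ fs/2 = 27.37 kHz, appears at 26.04 kHz.
38.88 kHz > fs/2 = 27.37 kHz, folds to fs − 38.88 kHz = 15.86 kHz.
Distinct values: {13.66 kHz, 15.86 kHz, 26.04 kHz}.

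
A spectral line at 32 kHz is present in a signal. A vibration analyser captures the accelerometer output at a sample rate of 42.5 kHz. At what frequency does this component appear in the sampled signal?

32 kHz > fs/2 = 21.25 kHz, folds to fs − 32 kHz = 10.5 kHz.

10.5 kHz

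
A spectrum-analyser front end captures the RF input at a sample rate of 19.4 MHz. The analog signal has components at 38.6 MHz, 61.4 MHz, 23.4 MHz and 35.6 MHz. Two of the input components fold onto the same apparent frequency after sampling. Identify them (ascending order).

35.6 MHz, 61.4 MHz

fs/2 = 9.7 MHz.
38.6 MHz mod fs = 19.2 MHz.
19.2 MHz > fs/2 = 9.7 MHz, folds to fs − 19.2 MHz = 0.2 MHz.
61.4 MHz mod fs = 3.2 MHz.
3.2 MHz ≤ fs/2 = 9.7 MHz, appears at 3.2 MHz.
23.4 MHz mod fs = 4 MHz.
4 MHz ≤ fs/2 = 9.7 MHz, appears at 4 MHz.
35.6 MHz mod fs = 16.2 MHz.
16.2 MHz > fs/2 = 9.7 MHz, folds to fs − 16.2 MHz = 3.2 MHz.
35.6 MHz and 61.4 MHz both map to 3.2 MHz.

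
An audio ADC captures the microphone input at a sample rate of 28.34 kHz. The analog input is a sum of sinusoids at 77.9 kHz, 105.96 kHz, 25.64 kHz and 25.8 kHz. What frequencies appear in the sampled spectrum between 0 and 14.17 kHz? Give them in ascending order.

2.54 kHz, 2.7 kHz, 7.12 kHz, 7.4 kHz

fs/2 = 14.17 kHz.
77.9 kHz mod fs = 21.22 kHz.
21.22 kHz > fs/2 = 14.17 kHz, folds to fs − 21.22 kHz = 7.12 kHz.
105.96 kHz mod fs = 20.94 kHz.
20.94 kHz > fs/2 = 14.17 kHz, folds to fs − 20.94 kHz = 7.4 kHz.
25.64 kHz > fs/2 = 14.17 kHz, folds to fs − 25.64 kHz = 2.7 kHz.
25.8 kHz > fs/2 = 14.17 kHz, folds to fs − 25.8 kHz = 2.54 kHz.
Distinct values: {2.54 kHz, 2.7 kHz, 7.12 kHz, 7.4 kHz}.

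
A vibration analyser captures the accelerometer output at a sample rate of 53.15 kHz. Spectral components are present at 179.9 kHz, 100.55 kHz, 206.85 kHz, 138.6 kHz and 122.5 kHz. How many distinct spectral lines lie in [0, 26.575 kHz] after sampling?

fs/2 = 26.575 kHz.
179.9 kHz mod fs = 20.45 kHz.
20.45 kHz ≤ fs/2 = 26.575 kHz, appears at 20.45 kHz.
100.55 kHz mod fs = 47.4 kHz.
47.4 kHz > fs/2 = 26.575 kHz, folds to fs − 47.4 kHz = 5.75 kHz.
206.85 kHz mod fs = 47.4 kHz.
47.4 kHz > fs/2 = 26.575 kHz, folds to fs − 47.4 kHz = 5.75 kHz.
138.6 kHz mod fs = 32.3 kHz.
32.3 kHz > fs/2 = 26.575 kHz, folds to fs − 32.3 kHz = 20.85 kHz.
122.5 kHz mod fs = 16.2 kHz.
16.2 kHz ≤ fs/2 = 26.575 kHz, appears at 16.2 kHz.
Distinct values: {5.75 kHz, 16.2 kHz, 20.45 kHz, 20.85 kHz} → 4.

4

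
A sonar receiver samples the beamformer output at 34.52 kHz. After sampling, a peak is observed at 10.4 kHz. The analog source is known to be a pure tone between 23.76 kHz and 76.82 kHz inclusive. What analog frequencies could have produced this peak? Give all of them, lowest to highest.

24.12 kHz, 44.92 kHz, 58.64 kHz

Frequencies that alias to 10.4 kHz are k·fs ± 10.4 kHz for integer k ≥ 0.
k=0: 10.4 kHz.
k=1: 24.12 kHz, 44.92 kHz.
k=2: 58.64 kHz, 79.44 kHz.
k=3: 93.16 kHz, 113.96 kHz.
Within [23.76 kHz, 76.82 kHz]: 24.12 kHz, 44.92 kHz, 58.64 kHz.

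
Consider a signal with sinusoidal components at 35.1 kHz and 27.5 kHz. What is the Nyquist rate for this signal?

Highest-frequency component: 35.1 kHz.
Nyquist rate = 2 × 35.1 kHz = 70.2 kHz.

70.2 kHz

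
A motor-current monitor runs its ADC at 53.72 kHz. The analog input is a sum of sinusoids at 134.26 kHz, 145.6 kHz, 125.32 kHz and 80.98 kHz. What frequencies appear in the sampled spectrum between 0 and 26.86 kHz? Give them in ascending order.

15.56 kHz, 17.88 kHz, 26.46 kHz, 26.82 kHz

fs/2 = 26.86 kHz.
134.26 kHz mod fs = 26.82 kHz.
26.82 kHz ≤ fs/2 = 26.86 kHz, appears at 26.82 kHz.
145.6 kHz mod fs = 38.16 kHz.
38.16 kHz > fs/2 = 26.86 kHz, folds to fs − 38.16 kHz = 15.56 kHz.
125.32 kHz mod fs = 17.88 kHz.
17.88 kHz ≤ fs/2 = 26.86 kHz, appears at 17.88 kHz.
80.98 kHz mod fs = 27.26 kHz.
27.26 kHz > fs/2 = 26.86 kHz, folds to fs − 27.26 kHz = 26.46 kHz.
Distinct values: {15.56 kHz, 17.88 kHz, 26.46 kHz, 26.82 kHz}.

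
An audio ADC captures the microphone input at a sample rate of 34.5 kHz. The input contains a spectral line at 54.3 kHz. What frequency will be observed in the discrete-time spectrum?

14.7 kHz

54.3 kHz mod fs = 19.8 kHz.
19.8 kHz > fs/2 = 17.25 kHz, folds to fs − 19.8 kHz = 14.7 kHz.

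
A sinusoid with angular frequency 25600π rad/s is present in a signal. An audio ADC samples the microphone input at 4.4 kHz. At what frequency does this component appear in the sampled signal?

0.4 kHz

ω = 25600π rad/s → f = ω/(2π) = 12800 Hz = 12.8 kHz.
12.8 kHz mod fs = 4 kHz.
4 kHz > fs/2 = 2.2 kHz, folds to fs − 4 kHz = 0.4 kHz.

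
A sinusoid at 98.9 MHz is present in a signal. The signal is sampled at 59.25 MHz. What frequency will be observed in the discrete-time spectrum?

98.9 MHz mod fs = 39.65 MHz.
39.65 MHz > fs/2 = 29.625 MHz, folds to fs − 39.65 MHz = 19.6 MHz.

19.6 MHz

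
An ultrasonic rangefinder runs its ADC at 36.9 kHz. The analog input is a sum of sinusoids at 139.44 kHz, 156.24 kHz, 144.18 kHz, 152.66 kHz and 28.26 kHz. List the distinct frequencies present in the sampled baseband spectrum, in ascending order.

fs/2 = 18.45 kHz.
139.44 kHz mod fs = 28.74 kHz.
28.74 kHz > fs/2 = 18.45 kHz, folds to fs − 28.74 kHz = 8.16 kHz.
156.24 kHz mod fs = 8.64 kHz.
8.64 kHz ≤ fs/2 = 18.45 kHz, appears at 8.64 kHz.
144.18 kHz mod fs = 33.48 kHz.
33.48 kHz > fs/2 = 18.45 kHz, folds to fs − 33.48 kHz = 3.42 kHz.
152.66 kHz mod fs = 5.06 kHz.
5.06 kHz ≤ fs/2 = 18.45 kHz, appears at 5.06 kHz.
28.26 kHz > fs/2 = 18.45 kHz, folds to fs − 28.26 kHz = 8.64 kHz.
Distinct values: {3.42 kHz, 5.06 kHz, 8.16 kHz, 8.64 kHz}.

3.42 kHz, 5.06 kHz, 8.16 kHz, 8.64 kHz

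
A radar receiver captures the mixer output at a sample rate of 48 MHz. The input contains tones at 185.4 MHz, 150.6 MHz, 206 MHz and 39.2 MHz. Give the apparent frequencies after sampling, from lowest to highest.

fs/2 = 24 MHz.
185.4 MHz mod fs = 41.4 MHz.
41.4 MHz > fs/2 = 24 MHz, folds to fs − 41.4 MHz = 6.6 MHz.
150.6 MHz mod fs = 6.6 MHz.
6.6 MHz ≤ fs/2 = 24 MHz, appears at 6.6 MHz.
206 MHz mod fs = 14 MHz.
14 MHz ≤ fs/2 = 24 MHz, appears at 14 MHz.
39.2 MHz > fs/2 = 24 MHz, folds to fs − 39.2 MHz = 8.8 MHz.
Distinct values: {6.6 MHz, 8.8 MHz, 14 MHz}.

6.6 MHz, 8.8 MHz, 14 MHz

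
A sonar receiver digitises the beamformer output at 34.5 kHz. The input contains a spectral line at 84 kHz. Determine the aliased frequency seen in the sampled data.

15 kHz

84 kHz mod fs = 15 kHz.
15 kHz ≤ fs/2 = 17.25 kHz, appears at 15 kHz.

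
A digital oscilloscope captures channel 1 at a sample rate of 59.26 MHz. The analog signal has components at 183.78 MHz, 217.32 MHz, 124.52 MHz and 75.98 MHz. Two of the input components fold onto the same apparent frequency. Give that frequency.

6 MHz

fs/2 = 29.63 MHz.
183.78 MHz mod fs = 6 MHz.
6 MHz ≤ fs/2 = 29.63 MHz, appears at 6 MHz.
217.32 MHz mod fs = 39.54 MHz.
39.54 MHz > fs/2 = 29.63 MHz, folds to fs − 39.54 MHz = 19.72 MHz.
124.52 MHz mod fs = 6 MHz.
6 MHz ≤ fs/2 = 29.63 MHz, appears at 6 MHz.
75.98 MHz mod fs = 16.72 MHz.
16.72 MHz ≤ fs/2 = 29.63 MHz, appears at 16.72 MHz.
124.52 MHz and 183.78 MHz both map to 6 MHz.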